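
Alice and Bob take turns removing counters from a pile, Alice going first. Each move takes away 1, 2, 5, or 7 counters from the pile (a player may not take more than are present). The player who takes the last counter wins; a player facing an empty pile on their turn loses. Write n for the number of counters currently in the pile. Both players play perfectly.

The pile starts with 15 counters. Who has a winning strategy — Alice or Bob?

Work bottom-up. With no move the player to move loses. Otherwise the position is W if at least one move leads to an L position for the opponent, and L if every move leads to a W.
n=0: no move → L
n=1: can move to 0, which is L ⇒ W
n=2: can move to 0, which is L ⇒ W
n=3: moves to 2(W), 1(W); every one is W ⇒ L
n=4: can move to 3, which is L ⇒ W
n=5: can move to 3, which is L ⇒ W
n=6: moves to 5(W), 4(W), 1(W); every one is W ⇒ L
n=7: can move to 6, which is L ⇒ W
n=8: can move to 6, which is L ⇒ W
n=9: moves to 8(W), 7(W), 4(W), 2(W); every one is W ⇒ L
n=10: can move to 9, which is L ⇒ W
n=11: can move to 9, which is L ⇒ W
n=12: moves to 11(W), 10(W), 7(W), 5(W); every one is W ⇒ L
n=13: can move to 12, which is L ⇒ W
n=14: can move to 12, which is L ⇒ W
n=15: moves to 14(W), 13(W), 10(W), 8(W); every one is W ⇒ L
The starting position 15 is L: whatever Alice does, the opponent receives a W position.

Bob wins.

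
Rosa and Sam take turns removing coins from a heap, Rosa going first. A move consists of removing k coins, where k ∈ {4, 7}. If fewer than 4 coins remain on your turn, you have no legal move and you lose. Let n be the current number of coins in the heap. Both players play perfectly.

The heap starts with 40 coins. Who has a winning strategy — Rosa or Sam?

Rosa wins.

Work bottom-up. With no move the player to move loses. Otherwise the position is W if at least one move leads to an L position for the opponent, and L if every move leads to a W.
n=0: no move → L
n=1: no move → L
n=2: no move → L
n=3: no move → L
n=4: →0(L), so W
n=5: →1(L), so W
n=6: →2(L), so W
n=7: →3(L), so W
n=8: →1(L), so W
n=9: →2(L), so W
n=10: →3(L), so W
n=11: →7(W), 4(W) — all W, so L
n=12: →8(W), 5(W) — all W, so L
n=13: →9(W), 6(W) — all W, so L
n=14: →10(W), 7(W) — all W, so L
n=15: →11(L), so W
n=16: →12(L), so W
n=17: →13(L), so W
n=18: →14(L), so W
n=19: →12(L), so W
n=20: →13(L), so W
n=21: →14(L), so W
n=22: →18(W), 15(W) — all W, so L
n=23: →19(W), 16(W) — all W, so L
n=24: →20(W), 17(W) — all W, so L
n=25: →21(W), 18(W) — all W, so L
n=26: →22(L), so W
n=27: →23(L), so W
n=28: →24(L), so W
n=29: →25(L), so W
n=30: →23(L), so W
n=31: →24(L), so W
n=32: →25(L), so W
n=33: →29(W), 26(W) — all W, so L
n=34: →30(W), 27(W) — all W, so L
n=35: →31(W), 28(W) — all W, so L
n=36: →32(W), 29(W) — all W, so L
n=37: →33(L), so W
n=38: →34(L), so W
n=39: →35(L), so W
n=40: →36(L), so W
From 40 Rosa can remove 4, leaving 36, reaching an L position.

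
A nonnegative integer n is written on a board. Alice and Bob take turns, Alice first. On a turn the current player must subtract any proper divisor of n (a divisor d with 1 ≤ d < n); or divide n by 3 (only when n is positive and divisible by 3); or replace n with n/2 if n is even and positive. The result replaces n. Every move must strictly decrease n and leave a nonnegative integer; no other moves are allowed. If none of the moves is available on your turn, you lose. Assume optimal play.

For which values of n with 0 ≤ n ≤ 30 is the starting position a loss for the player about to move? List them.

Positions with no move are L. A position that does have a move is losing for the player to move precisely when every available move leads to a winning position for the opponent. Fill in the labels:
n=0: no move → L
n=1: no move → L
n=2: →1(L), so W
n=3: →1(L), so W
n=4: →2(W), 3(W) — all W, so L
n=5: →4(L), so W
n=6: →4(L), so W
n=7: →6(W) only, which is W, so L
n=8: →4(L), so W
n=9: →3(W), 6(W), 8(W) — all W, so L
n=10: →9(L), so W
n=11: →10(W) only, which is W, so L
n=12: →4(L), so W
n=13: →12(W) only, which is W, so L
n=14: →7(L), so W
n=15: →5(W), 10(W), 12(W), 14(W) — all W, so L
n=16: →15(L), so W
n=17: →16(W) only, which is W, so L
n=18: →9(L), so W
n=19: →18(W) only, which is W, so L
n=20: →15(L), so W
n=21: →7(L), so W
n=22: →11(L), so W
n=23: →22(W) only, which is W, so L
n=24: →23(L), so W
n=25: →20(W), 24(W) — all W, so L
n=26: →13(L), so W
n=27: →9(L), so W
n=28: →14(W), 21(W), 24(W), 26(W), 27(W) — all W, so L
n=29: →28(L), so W
n=30: →15(L), so W
The losing starting values of n are exactly the entries labelled L in this table (13 of them).

0, 1, 4, 7, 9, 11, 13, 15, 17, 19, 23, 25, 28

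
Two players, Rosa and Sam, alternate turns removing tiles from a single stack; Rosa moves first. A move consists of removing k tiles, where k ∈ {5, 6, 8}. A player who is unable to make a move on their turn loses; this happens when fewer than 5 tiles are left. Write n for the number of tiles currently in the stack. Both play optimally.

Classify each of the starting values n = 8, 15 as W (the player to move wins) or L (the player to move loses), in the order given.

8: W, 15: L

Build the W/L table. Terminal = L. A non-terminal position is W if it has a move to some L; otherwise it is L.
n=0: no move → L
n=1: no move → L
n=2: no move → L
n=3: no move → L
n=4: no move → L
n=5: can move to 0, which is L ⇒ W
n=6: can move to 1, which is L ⇒ W
n=7: can move to 2, which is L ⇒ W
n=8: can move to 3, which is L ⇒ W
n=9: can move to 4, which is L ⇒ W
n=10: can move to 4, which is L ⇒ W
n=11: can move to 3, which is L ⇒ W
n=12: can move to 4, which is L ⇒ W
n=13: moves to 8(W), 7(W), 5(W); every one is W ⇒ L
n=14: moves to 9(W), 8(W), 6(W); every one is W ⇒ L
n=15: moves to 10(W), 9(W), 7(W); every one is W ⇒ L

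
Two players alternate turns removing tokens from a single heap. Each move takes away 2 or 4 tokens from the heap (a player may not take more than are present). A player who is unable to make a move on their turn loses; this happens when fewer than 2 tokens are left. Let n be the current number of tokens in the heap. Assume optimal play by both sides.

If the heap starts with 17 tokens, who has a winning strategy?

The first player wins.

Work bottom-up. With no move the player to move loses. Otherwise the position is W if at least one move leads to an L position for the opponent, and L if every move leads to a W.
n=0: no move → L
n=1: no move → L
n=2: W (go to 0, an L position)
n=3: W (go to 1, an L position)
n=4: W (go to 0, an L position)
n=5: W (go to 1, an L position)
n=6: L (options 4(W), 2(W) are all W)
n=7: L (options 5(W), 3(W) are all W)
n=8: W (go to 6, an L position)
n=9: W (go to 7, an L position)
n=10: W (go to 6, an L position)
n=11: W (go to 7, an L position)
n=12: L (options 10(W), 8(W) are all W)
n=13: L (options 11(W), 9(W) are all W)
n=14: W (go to 12, an L position)
n=15: W (go to 13, an L position)
n=16: W (go to 12, an L position)
n=17: W (go to 13, an L position)
From 17 the player to move can remove 4, leaving 13, reaching an L position.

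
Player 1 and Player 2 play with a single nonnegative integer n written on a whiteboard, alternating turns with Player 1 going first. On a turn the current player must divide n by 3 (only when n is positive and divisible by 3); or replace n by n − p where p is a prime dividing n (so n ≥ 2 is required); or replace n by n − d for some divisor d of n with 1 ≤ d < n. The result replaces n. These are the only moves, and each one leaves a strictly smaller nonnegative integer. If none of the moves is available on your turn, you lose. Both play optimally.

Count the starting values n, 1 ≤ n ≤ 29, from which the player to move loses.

6

Label each position W (a win for the player to move) or L (a loss). A position with no legal move is L; any other position is W exactly when some move reaches an L, and L when every move reaches a W.
n=0: no move → L
n=1: no move → L
n=2: →0(L), so W
n=3: →0(L), so W
n=4: →2(W), 3(W) — all W, so L
n=5: →0(L), so W
n=6: →4(L), so W
n=7: →0(L), so W
n=8: →4(L), so W
n=9: →3(W), 6(W), 8(W) — all W, so L
n=10: →9(L), so W
n=11: →0(L), so W
n=12: →4(L), so W
n=13: →0(L), so W
n=14: →7(W), 12(W), 13(W) — all W, so L
n=15: →14(L), so W
n=16: →14(L), so W
n=17: →0(L), so W
n=18: →9(L), so W
n=19: →0(L), so W
n=20: →10(W), 15(W), 16(W), 18(W), 19(W) — all W, so L
n=21: →14(L), so W
n=22: →20(L), so W
n=23: →0(L), so W
n=24: →20(L), so W
n=25: →20(L), so W
n=26: →13(W), 24(W), 25(W) — all W, so L
n=27: →9(L), so W
n=28: →14(L), so W
n=29: →0(L), so W
L entries with 1 ≤ n ≤ 29 (n=0 is outside the asked range and is not counted): n = 1, 4, 9, 14, 20, 26; that makes 6.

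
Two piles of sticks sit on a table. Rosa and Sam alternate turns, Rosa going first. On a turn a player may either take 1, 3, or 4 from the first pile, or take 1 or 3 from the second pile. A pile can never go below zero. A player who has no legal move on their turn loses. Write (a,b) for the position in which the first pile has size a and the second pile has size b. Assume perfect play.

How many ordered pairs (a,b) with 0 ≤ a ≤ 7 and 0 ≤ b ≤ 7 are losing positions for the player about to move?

Classify positions by backward induction: terminal positions (no move available) are L. From any other position, the mover wins iff some move reaches an L.
Every move lowers a or b (never raises either), so fill the grid row by row in increasing a, and left to right within a row: each cell's successors are then already labelled.
      b=0  b=1  b=2  b=3  b=4  b=5  b=6  b=7
a=0:    L    W    L    W    L    W    L    W
a=1:    W    L    W    L    W    L    W    L
a=2:    L    W    L    W    L    W    L    W
a=3:    W    L    W    L    W    L    W    L
a=4:    W    W    W    W    W    W    W    W
a=5:    W    W    W    W    W    W    W    W
a=6:    W    W    W    W    W    W    W    W
a=7:    L    W    L    W    L    W    L    W
Cells with no legal move (terminal, hence L): (0,0).
The remaining L cells, each justified by listing all of its moves:
(0,2): the only move is to (0,1)(W), a W ⇒ L
(0,4): moves to (0,3)(W), (0,1)(W); every one is W ⇒ L
(0,6): moves to (0,5)(W), (0,3)(W); every one is W ⇒ L
(1,1): moves to (0,1)(W), (1,0)(W); every one is W ⇒ L
(1,3): moves to (0,3)(W), (1,2)(W), (1,0)(W); every one is W ⇒ L
(1,5): moves to (0,5)(W), (1,4)(W), (1,2)(W); every one is W ⇒ L
(1,7): moves to (0,7)(W), (1,6)(W), (1,4)(W); every one is W ⇒ L
(2,0): the only move is to (1,0)(W), a W ⇒ L
(2,2): moves to (1,2)(W), (2,1)(W); every one is W ⇒ L
(2,4): moves to (1,4)(W), (2,3)(W), (2,1)(W); every one is W ⇒ L
(2,6): moves to (1,6)(W), (2,5)(W), (2,3)(W); every one is W ⇒ L
(3,1): moves to (2,1)(W), (0,1)(W), (3,0)(W); every one is W ⇒ L
(3,3): moves to (2,3)(W), (0,3)(W), (3,2)(W), (3,0)(W); every one is W ⇒ L
(3,5): moves to (2,5)(W), (0,5)(W), (3,4)(W), (3,2)(W); every one is W ⇒ L
(3,7): moves to (2,7)(W), (0,7)(W), (3,6)(W), (3,4)(W); every one is W ⇒ L
(7,0): moves to (6,0)(W), (4,0)(W), (3,0)(W); every one is W ⇒ L
(7,2): moves to (6,2)(W), (4,2)(W), (3,2)(W), (7,1)(W); every one is W ⇒ L
(7,4): moves to (6,4)(W), (4,4)(W), (3,4)(W), (7,3)(W), (7,1)(W); every one is W ⇒ L
(7,6): moves to (6,6)(W), (4,6)(W), (3,6)(W), (7,5)(W), (7,3)(W); every one is W ⇒ L
Every other cell has at least one move into one of the L cells above, so it is W.
L cells per row: a=0: 4, a=1: 4, a=2: 4, a=3: 4, a=4: 0, a=5: 0, a=6: 0, a=7: 4; total 20.

20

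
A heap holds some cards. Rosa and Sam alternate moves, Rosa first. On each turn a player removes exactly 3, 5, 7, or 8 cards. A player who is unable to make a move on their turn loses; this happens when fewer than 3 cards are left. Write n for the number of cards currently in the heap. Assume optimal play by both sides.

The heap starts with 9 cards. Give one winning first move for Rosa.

Label each position W (a win for the player to move) or L (a loss). A position with no legal move is L; any other position is W exactly when some move reaches an L, and L when every move reaches a W.
n=0: no move → L
n=1: no move → L
n=2: no move → L
n=3: →0(L), so W
n=4: →1(L), so W
n=5: →2(L), so W
n=6: →1(L), so W
n=7: →2(L), so W
n=8: →1(L), so W
n=9: →2(L), so W
From 9, the L positions reachable in one move are: 2, 1. Any move reaching one of these is winning.

Remove 7, leaving 2.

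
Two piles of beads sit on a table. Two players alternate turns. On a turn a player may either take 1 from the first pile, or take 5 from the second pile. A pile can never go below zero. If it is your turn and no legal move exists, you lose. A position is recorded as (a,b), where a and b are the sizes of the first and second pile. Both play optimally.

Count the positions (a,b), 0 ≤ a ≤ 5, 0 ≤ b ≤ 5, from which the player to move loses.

Compute win/loss labels from the base case upward. A position with no move is L. Any other position is W if it can reach an L in one move, else L.
Every move lowers a or b (never raises either), so fill the grid row by row in increasing a, and left to right within a row: each cell's successors are then already labelled.
      b=0  b=1  b=2  b=3  b=4  b=5
a=0:    L    L    L    L    L    W
a=1:    W    W    W    W    W    L
a=2:    L    L    L    L    L    W
a=3:    W    W    W    W    W    L
a=4:    L    L    L    L    L    W
a=5:    W    W    W    W    W    L
Cells with no legal move (terminal, hence L): (0,0), (0,1), (0,2), (0,3), (0,4).
The remaining L cells, each justified by listing all of its moves:
(1,5): L (options (0,5)(W), (1,0)(W) are all W)
(2,0): L (sole option (1,0)(W) is W)
(2,1): L (sole option (1,1)(W) is W)
(2,2): L (sole option (1,2)(W) is W)
(2,3): L (sole option (1,3)(W) is W)
(2,4): L (sole option (1,4)(W) is W)
(3,5): L (options (2,5)(W), (3,0)(W) are all W)
(4,0): L (sole option (3,0)(W) is W)
(4,1): L (sole option (3,1)(W) is W)
(4,2): L (sole option (3,2)(W) is W)
(4,3): L (sole option (3,3)(W) is W)
(4,4): L (sole option (3,4)(W) is W)
(5,5): L (options (4,5)(W), (5,0)(W) are all W)
Every other cell has at least one move into one of the L cells above, so it is W.
L cells per row: a=0: 5, a=1: 1, a=2: 5, a=3: 1, a=4: 5, a=5: 1; total 18.

18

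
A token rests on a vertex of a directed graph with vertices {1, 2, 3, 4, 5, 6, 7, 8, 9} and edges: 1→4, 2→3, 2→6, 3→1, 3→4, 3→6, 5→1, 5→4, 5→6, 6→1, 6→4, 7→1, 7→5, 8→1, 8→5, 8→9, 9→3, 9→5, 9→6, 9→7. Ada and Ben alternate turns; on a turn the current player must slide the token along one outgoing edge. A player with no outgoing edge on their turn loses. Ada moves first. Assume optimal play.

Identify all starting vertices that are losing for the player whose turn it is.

2, 4, 7, 8

Classify positions by backward induction: terminal positions (no move available) are L. From any other position, the mover wins iff some move reaches an L.
Every edge goes from a vertex to one that appears earlier in the order 4, 1, 6, 3, 5, 2, 7, 9, 8, so processing vertices in that order labels each vertex after all of its successors.
4: no outgoing edge → L
1: W (go to 4, an L position)
6: W (go to 4, an L position)
3: W (go to 4, an L position)
5: W (go to 4, an L position)
2: L (options 3(W), 6(W) are all W)
7: L (options 5(W), 1(W) are all W)
9: W (go to 7, an L position)
8: L (options 9(W), 5(W), 1(W) are all W)
The losing starting vertices are exactly the entries labelled L in this table (4 of them).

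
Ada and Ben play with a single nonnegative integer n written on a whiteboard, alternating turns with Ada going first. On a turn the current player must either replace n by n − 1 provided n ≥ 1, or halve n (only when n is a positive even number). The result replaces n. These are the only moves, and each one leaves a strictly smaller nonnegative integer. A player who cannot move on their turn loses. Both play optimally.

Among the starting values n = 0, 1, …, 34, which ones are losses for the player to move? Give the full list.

0, 2, 5, 7, 9, 11, 13, 15, 17, 19, 21, 23, 25, 27, 29, 31, 33

Work bottom-up. With no move the player to move loses. Otherwise the position is W if at least one move leads to an L position for the opponent, and L if every move leads to a W.
n=0: no move → L
n=1: reaches L-position 0 → W
n=2: only reaches 1(W), which is W → L
n=3: reaches L-position 2 → W
n=4: reaches L-position 2 → W
n=5: only reaches 4(W), which is W → L
n=6: reaches L-position 5 → W
n=7: only reaches 6(W), which is W → L
n=8: reaches L-position 7 → W
n=9: only reaches 8(W), which is W → L
n=10: reaches L-position 5 → W
n=11: only reaches 10(W), which is W → L
n=12: reaches L-position 11 → W
n=13: only reaches 12(W), which is W → L
n=14: reaches L-position 7 → W
n=15: only reaches 14(W), which is W → L
n=16: reaches L-position 15 → W
n=17: only reaches 16(W), which is W → L
n=18: reaches L-position 9 → W
n=19: only reaches 18(W), which is W → L
n=20: reaches L-position 19 → W
n=21: only reaches 20(W), which is W → L
n=22: reaches L-position 11 → W
n=23: only reaches 22(W), which is W → L
n=24: reaches L-position 23 → W
n=25: only reaches 24(W), which is W → L
n=26: reaches L-position 13 → W
n=27: only reaches 26(W), which is W → L
n=28: reaches L-position 27 → W
n=29: only reaches 28(W), which is W → L
n=30: reaches L-position 15 → W
n=31: only reaches 30(W), which is W → L
n=32: reaches L-position 31 → W
n=33: only reaches 32(W), which is W → L
n=34: reaches L-position 17 → W
Reading off the rows marked L gives the requested list; there are 17 such values of n.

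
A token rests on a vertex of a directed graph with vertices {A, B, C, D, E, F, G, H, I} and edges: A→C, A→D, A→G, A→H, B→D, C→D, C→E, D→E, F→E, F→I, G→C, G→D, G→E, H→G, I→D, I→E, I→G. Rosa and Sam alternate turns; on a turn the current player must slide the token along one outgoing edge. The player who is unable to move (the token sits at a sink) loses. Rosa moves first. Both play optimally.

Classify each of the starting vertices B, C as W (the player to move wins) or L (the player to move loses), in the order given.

Classify positions by backward induction: terminal positions (no move available) are L. From any other position, the mover wins iff some move reaches an L.
Every edge goes from a vertex to one that appears earlier in the order E, D, C, G, I, F, B, H, A, so processing vertices in that order labels each vertex after all of its successors.
E: no outgoing edge → L
D: can move to E, which is L ⇒ W
C: can move to E, which is L ⇒ W
G: can move to E, which is L ⇒ W
I: can move to E, which is L ⇒ W
F: can move to E, which is L ⇒ W
B: the only move is to D(W), a W ⇒ L
H: the only move is to G(W), a W ⇒ L
A: can move to H, which is L ⇒ W

B: L, C: W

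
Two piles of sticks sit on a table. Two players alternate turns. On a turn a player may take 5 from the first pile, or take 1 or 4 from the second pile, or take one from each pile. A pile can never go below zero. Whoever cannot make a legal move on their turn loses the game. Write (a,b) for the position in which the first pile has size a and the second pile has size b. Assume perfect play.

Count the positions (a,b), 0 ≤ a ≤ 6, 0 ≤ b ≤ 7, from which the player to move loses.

Classify positions by backward induction: terminal positions (no move available) are L. From any other position, the mover wins iff some move reaches an L.
Every move lowers a or b (never raises either), so fill the grid row by row in increasing a, and left to right within a row: each cell's successors are then already labelled.
      b=0  b=1  b=2  b=3  b=4  b=5  b=6  b=7
a=0:    L    W    L    W    W    L    W    L
a=1:    L    W    L    W    W    L    W    L
a=2:    L    W    L    W    W    L    W    L
a=3:    L    W    L    W    W    L    W    L
a=4:    L    W    L    W    W    L    W    L
a=5:    W    W    W    W    L    W    W    W
a=6:    W    L    W    L    W    W    L    W
Cells with no legal move (terminal, hence L): (0,0), (1,0), (2,0), (3,0), (4,0).
The remaining L cells, each justified by listing all of its moves:
(0,2): only reaches (0,1)(W), which is W → L
(0,5): only reaches (0,4)(W), (0,1)(W), all W → L
(0,7): only reaches (0,6)(W), (0,3)(W), all W → L
(1,2): only reaches (1,1)(W), (0,1)(W), all W → L
(1,5): only reaches (1,4)(W), (1,1)(W), (0,4)(W), all W → L
(1,7): only reaches (1,6)(W), (1,3)(W), (0,6)(W), all W → L
(2,2): only reaches (2,1)(W), (1,1)(W), all W → L
(2,5): only reaches (2,4)(W), (2,1)(W), (1,4)(W), all W → L
(2,7): only reaches (2,6)(W), (2,3)(W), (1,6)(W), all W → L
(3,2): only reaches (3,1)(W), (2,1)(W), all W → L
(3,5): only reaches (3,4)(W), (3,1)(W), (2,4)(W), all W → L
(3,7): only reaches (3,6)(W), (3,3)(W), (2,6)(W), all W → L
(4,2): only reaches (4,1)(W), (3,1)(W), all W → L
(4,5): only reaches (4,4)(W), (4,1)(W), (3,4)(W), all W → L
(4,7): only reaches (4,6)(W), (4,3)(W), (3,6)(W), all W → L
(5,4): only reaches (0,4)(W), (5,3)(W), (5,0)(W), (4,3)(W), all W → L
(6,1): only reaches (1,1)(W), (6,0)(W), (5,0)(W), all W → L
(6,3): only reaches (1,3)(W), (6,2)(W), (5,2)(W), all W → L
(6,6): only reaches (1,6)(W), (6,5)(W), (6,2)(W), (5,5)(W), all W → L
Every other cell has at least one move into one of the L cells above, so it is W.
L cells per row: a=0: 4, a=1: 4, a=2: 4, a=3: 4, a=4: 4, a=5: 1, a=6: 3; total 24.

24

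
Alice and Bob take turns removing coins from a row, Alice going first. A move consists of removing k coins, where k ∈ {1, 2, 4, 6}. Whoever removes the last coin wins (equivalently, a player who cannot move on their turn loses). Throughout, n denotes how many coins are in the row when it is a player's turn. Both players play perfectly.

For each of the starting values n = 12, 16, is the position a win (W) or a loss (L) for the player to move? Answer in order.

12: W, 16: L

Label each position W (a win for the player to move) or L (a loss). A position with no legal move is L; any other position is W exactly when some move reaches an L, and L when every move reaches a W.
n=0: no move → L
n=1: reaches L-position 0 → W
n=2: reaches L-position 0 → W
n=3: only reaches 2(W), 1(W), all W → L
n=4: reaches L-position 3 → W
n=5: reaches L-position 3 → W
n=6: reaches L-position 0 → W
n=7: reaches L-position 3 → W
n=8: only reaches 7(W), 6(W), 4(W), 2(W), all W → L
n=9: reaches L-position 8 → W
n=10: reaches L-position 8 → W
n=11: only reaches 10(W), 9(W), 7(W), 5(W), all W → L
n=12: reaches L-position 11 → W
n=13: reaches L-position 11 → W
n=14: reaches L-position 8 → W
n=15: reaches L-position 11 → W
n=16: only reaches 15(W), 14(W), 12(W), 10(W), all W → L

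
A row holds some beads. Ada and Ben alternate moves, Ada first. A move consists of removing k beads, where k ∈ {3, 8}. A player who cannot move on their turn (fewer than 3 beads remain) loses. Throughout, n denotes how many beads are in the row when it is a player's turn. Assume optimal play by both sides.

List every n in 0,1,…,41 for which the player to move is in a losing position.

Label each position W (a win for the player to move) or L (a loss). A position with no legal move is L; any other position is W exactly when some move reaches an L, and L when every move reaches a W.
n=0: no move → L
n=1: no move → L
n=2: no move → L
n=3: can move to 0, which is L ⇒ W
n=4: can move to 1, which is L ⇒ W
n=5: can move to 2, which is L ⇒ W
n=6: the only move is to 3(W), a W ⇒ L
n=7: the only move is to 4(W), a W ⇒ L
n=8: can move to 0, which is L ⇒ W
n=9: can move to 6, which is L ⇒ W
n=10: can move to 7, which is L ⇒ W
n=11: moves to 8(W), 3(W); every one is W ⇒ L
n=12: moves to 9(W), 4(W); every one is W ⇒ L
n=13: moves to 10(W), 5(W); every one is W ⇒ L
n=14: can move to 11, which is L ⇒ W
n=15: can move to 12, which is L ⇒ W
n=16: can move to 13, which is L ⇒ W
n=17: moves to 14(W), 9(W); every one is W ⇒ L
n=18: moves to 15(W), 10(W); every one is W ⇒ L
n=19: can move to 11, which is L ⇒ W
n=20: can move to 17, which is L ⇒ W
n=21: can move to 18, which is L ⇒ W
n=22: moves to 19(W), 14(W); every one is W ⇒ L
n=23: moves to 20(W), 15(W); every one is W ⇒ L
n=24: moves to 21(W), 16(W); every one is W ⇒ L
n=25: can move to 22, which is L ⇒ W
n=26: can move to 23, which is L ⇒ W
n=27: can move to 24, which is L ⇒ W
n=28: moves to 25(W), 20(W); every one is W ⇒ L
n=29: moves to 26(W), 21(W); every one is W ⇒ L
n=30: can move to 22, which is L ⇒ W
n=31: can move to 28, which is L ⇒ W
n=32: can move to 29, which is L ⇒ W
n=33: moves to 30(W), 25(W); every one is W ⇒ L
n=34: moves to 31(W), 26(W); every one is W ⇒ L
n=35: moves to 32(W), 27(W); every one is W ⇒ L
n=36: can move to 33, which is L ⇒ W
n=37: can move to 34, which is L ⇒ W
n=38: can move to 35, which is L ⇒ W
n=39: moves to 36(W), 31(W); every one is W ⇒ L
n=40: moves to 37(W), 32(W); every one is W ⇒ L
n=41: can move to 33, which is L ⇒ W
The losing starting values of n are exactly the entries labelled L in this table (20 of them).

0, 1, 2, 6, 7, 11, 12, 13, 17, 18, 22, 23, 24, 28, 29, 33, 34, 35, 39, 40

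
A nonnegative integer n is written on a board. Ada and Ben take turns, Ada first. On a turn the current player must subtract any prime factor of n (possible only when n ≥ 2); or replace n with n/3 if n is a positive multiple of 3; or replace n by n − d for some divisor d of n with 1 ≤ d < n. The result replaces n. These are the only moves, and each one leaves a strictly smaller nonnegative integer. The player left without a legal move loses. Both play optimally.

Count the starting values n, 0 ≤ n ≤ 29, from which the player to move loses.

7

Build the W/L table. Terminal = L. A non-terminal position is W if it has a move to some L; otherwise it is L.
n=0: no move → L
n=1: no move → L
n=2: W (go to 0, an L position)
n=3: W (go to 0, an L position)
n=4: L (options 2(W), 3(W) are all W)
n=5: W (go to 0, an L position)
n=6: W (go to 4, an L position)
n=7: W (go to 0, an L position)
n=8: W (go to 4, an L position)
n=9: L (options 3(W), 6(W), 8(W) are all W)
n=10: W (go to 9, an L position)
n=11: W (go to 0, an L position)
n=12: W (go to 4, an L position)
n=13: W (go to 0, an L position)
n=14: L (options 7(W), 12(W), 13(W) are all W)
n=15: W (go to 14, an L position)
n=16: W (go to 14, an L position)
n=17: W (go to 0, an L position)
n=18: W (go to 9, an L position)
n=19: W (go to 0, an L position)
n=20: L (options 10(W), 15(W), 16(W), 18(W), 19(W) are all W)
n=21: W (go to 14, an L position)
n=22: W (go to 20, an L position)
n=23: W (go to 0, an L position)
n=24: W (go to 20, an L position)
n=25: W (go to 20, an L position)
n=26: L (options 13(W), 24(W), 25(W) are all W)
n=27: W (go to 9, an L position)
n=28: W (go to 14, an L position)
n=29: W (go to 0, an L position)
L entries with 0 ≤ n ≤ 29: n = 0, 1, 4, 9, 14, 20, 26; that makes 7.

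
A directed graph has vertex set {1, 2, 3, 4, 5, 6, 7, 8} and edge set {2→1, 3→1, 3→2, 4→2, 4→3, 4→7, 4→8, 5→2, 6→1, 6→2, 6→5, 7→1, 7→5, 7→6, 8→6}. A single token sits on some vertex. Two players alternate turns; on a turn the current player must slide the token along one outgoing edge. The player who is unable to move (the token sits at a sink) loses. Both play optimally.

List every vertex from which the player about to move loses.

Compute win/loss labels from the base case upward. A position with no move is L. Any other position is W if it can reach an L in one move, else L.
Every edge goes from a vertex to one that appears earlier in the order 1, 2, 5, 6, 3, 8, 7, 4, so processing vertices in that order labels each vertex after all of its successors.
1: no outgoing edge → L
2: →1(L), so W
5: →2(W) only, which is W, so L
6: →5(L), so W
3: →1(L), so W
8: →6(W) only, which is W, so L
7: →5(L), so W
4: →8(L), so W
The losing starting vertices are exactly the entries labelled L in this table (3 of them).

1, 5, 8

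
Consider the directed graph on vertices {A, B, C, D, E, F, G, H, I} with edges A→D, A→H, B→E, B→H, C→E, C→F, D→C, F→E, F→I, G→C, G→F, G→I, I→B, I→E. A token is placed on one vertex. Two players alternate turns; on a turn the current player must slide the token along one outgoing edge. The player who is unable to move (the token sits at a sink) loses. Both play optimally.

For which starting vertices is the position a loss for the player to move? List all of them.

D, E, G, H

Build the W/L table. Terminal = L. A non-terminal position is W if it has a move to some L; otherwise it is L.
Every edge goes from a vertex to one that appears earlier in the order E, H, B, I, F, C, D, A, G, so processing vertices in that order labels each vertex after all of its successors.
E: no outgoing edge → L
H: no outgoing edge → L
B: reaches L-position H → W
I: reaches L-position E → W
F: reaches L-position E → W
C: reaches L-position E → W
D: only reaches C(W), which is W → L
A: reaches L-position D → W
G: only reaches C(W), F(W), I(W), all W → L
Reading off the rows marked L gives the requested list; there are 4 such vertices.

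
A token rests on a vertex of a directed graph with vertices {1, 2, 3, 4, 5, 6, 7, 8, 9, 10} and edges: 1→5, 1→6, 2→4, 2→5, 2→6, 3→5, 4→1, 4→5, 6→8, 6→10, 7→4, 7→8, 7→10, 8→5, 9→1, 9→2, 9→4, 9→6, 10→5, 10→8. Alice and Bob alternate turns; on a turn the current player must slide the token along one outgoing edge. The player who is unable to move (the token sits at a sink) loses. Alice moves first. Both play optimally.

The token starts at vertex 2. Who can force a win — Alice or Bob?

Alice wins.

Use the standard recursion: the mover loses at a terminal position; elsewhere, the mover wins exactly when some move hands the opponent an L position.
Every edge goes from a vertex to one that appears earlier in the order 5, 8, 10, 6, 1, 4, 3, 2, 7, 9, so processing vertices in that order labels each vertex after all of its successors.
5: no outgoing edge → L
8: can move to 5, which is L ⇒ W
10: can move to 5, which is L ⇒ W
6: moves to 10(W), 8(W); every one is W ⇒ L
1: can move to 6, which is L ⇒ W
4: can move to 5, which is L ⇒ W
3: can move to 5, which is L ⇒ W
2: can move to 6, which is L ⇒ W
7: moves to 4(W), 10(W), 8(W); every one is W ⇒ L
9: can move to 6, which is L ⇒ W
The starting position 2 is W: Alice should move to 6, handing over an L position.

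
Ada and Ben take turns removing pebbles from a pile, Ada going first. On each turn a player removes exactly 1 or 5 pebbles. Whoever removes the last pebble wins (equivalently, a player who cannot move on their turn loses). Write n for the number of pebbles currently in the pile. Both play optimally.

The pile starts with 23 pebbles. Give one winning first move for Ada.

Label each position W (a win for the player to move) or L (a loss). A position with no legal move is L; any other position is W exactly when some move reaches an L, and L when every move reaches a W.
n=0: no move → L
n=1: W (go to 0, an L position)
n=2: L (sole option 1(W) is W)
n=3: W (go to 2, an L position)
n=4: L (sole option 3(W) is W)
n=5: W (go to 4, an L position)
n=6: L (options 5(W), 1(W) are all W)
n=7: W (go to 6, an L position)
n=8: L (options 7(W), 3(W) are all W)
n=9: W (go to 8, an L position)
n=10: L (options 9(W), 5(W) are all W)
n=11: W (go to 10, an L position)
n=12: L (options 11(W), 7(W) are all W)
n=13: W (go to 12, an L position)
n=14: L (options 13(W), 9(W) are all W)
n=15: W (go to 14, an L position)
n=16: L (options 15(W), 11(W) are all W)
n=17: W (go to 16, an L position)
n=18: L (options 17(W), 13(W) are all W)
n=19: W (go to 18, an L position)
n=20: L (options 19(W), 15(W) are all W)
n=21: W (go to 20, an L position)
n=22: L (options 21(W), 17(W) are all W)
n=23: W (go to 22, an L position)
From 23, the L positions reachable in one move are: 22, 18. Any move reaching one of these is winning.

Remove 1, leaving 22.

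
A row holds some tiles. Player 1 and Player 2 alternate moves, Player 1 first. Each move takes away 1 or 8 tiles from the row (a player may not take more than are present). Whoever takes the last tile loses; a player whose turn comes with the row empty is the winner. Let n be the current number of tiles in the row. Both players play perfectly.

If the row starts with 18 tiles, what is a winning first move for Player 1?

Remove 8, leaving 10.

Classify positions by backward induction: terminal positions (no move available) are W. From any other position, the mover wins iff some move reaches an L.
n=0: no move; the opponent has just taken the last tile and therefore loses → W
n=1: →0(W) only, which is W, so L
n=2: →1(L), so W
n=3: →2(W) only, which is W, so L
n=4: →3(L), so W
n=5: →4(W) only, which is W, so L
n=6: →5(L), so W
n=7: →6(W) only, which is W, so L
n=8: →7(L), so W
n=9: →1(L), so W
n=10: →9(W), 2(W) — all W, so L
n=11: →10(L), so W
n=12: →11(W), 4(W) — all W, so L
n=13: →12(L), so W
n=14: →13(W), 6(W) — all W, so L
n=15: →14(L), so W
n=16: →15(W), 8(W) — all W, so L
n=17: →16(L), so W
n=18: →10(L), so W
From 18, the L positions reachable in one move are: 10.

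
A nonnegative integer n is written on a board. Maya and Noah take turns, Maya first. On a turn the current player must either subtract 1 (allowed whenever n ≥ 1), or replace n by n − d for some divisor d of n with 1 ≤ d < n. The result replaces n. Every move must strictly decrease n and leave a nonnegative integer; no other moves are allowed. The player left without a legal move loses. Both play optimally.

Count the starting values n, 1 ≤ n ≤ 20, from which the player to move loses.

9

Work bottom-up. With no move the player to move loses. Otherwise the position is W if at least one move leads to an L position for the opponent, and L if every move leads to a W.
n=0: no move → L
n=1: →0(L), so W
n=2: →1(W) only, which is W, so L
n=3: →2(L), so W
n=4: →2(L), so W
n=5: →4(W) only, which is W, so L
n=6: →5(L), so W
n=7: →6(W) only, which is W, so L
n=8: →7(L), so W
n=9: →6(W), 8(W) — all W, so L
n=10: →5(L), so W
n=11: →10(W) only, which is W, so L
n=12: →9(L), so W
n=13: →12(W) only, which is W, so L
n=14: →7(L), so W
n=15: →10(W), 12(W), 14(W) — all W, so L
n=16: →15(L), so W
n=17: →16(W) only, which is W, so L
n=18: →9(L), so W
n=19: →18(W) only, which is W, so L
n=20: →15(L), so W
L entries with 1 ≤ n ≤ 20 (n=0 is outside the asked range and is not counted): n = 2, 5, 7, 9, 11, 13, 15, 17, 19; that makes 9.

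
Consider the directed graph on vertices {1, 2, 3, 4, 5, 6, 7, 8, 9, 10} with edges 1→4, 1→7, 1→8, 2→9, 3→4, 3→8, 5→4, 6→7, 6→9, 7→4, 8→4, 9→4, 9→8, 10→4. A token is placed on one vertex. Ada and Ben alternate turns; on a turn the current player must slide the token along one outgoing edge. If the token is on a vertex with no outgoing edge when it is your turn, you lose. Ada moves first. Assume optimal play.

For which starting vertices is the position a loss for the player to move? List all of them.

2, 4, 6

Work bottom-up. With no move the player to move loses. Otherwise the position is W if at least one move leads to an L position for the opponent, and L if every move leads to a W.
Every edge goes from a vertex to one that appears earlier in the order 4, 8, 9, 10, 3, 7, 5, 1, 2, 6, so processing vertices in that order labels each vertex after all of its successors.
4: no outgoing edge → L
8: can move to 4, which is L ⇒ W
9: can move to 4, which is L ⇒ W
10: can move to 4, which is L ⇒ W
3: can move to 4, which is L ⇒ W
7: can move to 4, which is L ⇒ W
5: can move to 4, which is L ⇒ W
1: can move to 4, which is L ⇒ W
2: the only move is to 9(W), a W ⇒ L
6: moves to 7(W), 9(W); every one is W ⇒ L
The losing starting vertices are exactly the entries labelled L in this table (3 of them).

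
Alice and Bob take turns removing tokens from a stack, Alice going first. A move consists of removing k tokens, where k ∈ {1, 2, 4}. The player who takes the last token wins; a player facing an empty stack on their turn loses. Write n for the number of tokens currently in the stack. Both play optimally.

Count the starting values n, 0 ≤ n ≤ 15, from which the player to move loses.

6

Build the W/L table. Terminal = L. A non-terminal position is W if it has a move to some L; otherwise it is L.
n=0: no move → L
n=1: can move to 0, which is L ⇒ W
n=2: can move to 0, which is L ⇒ W
n=3: moves to 2(W), 1(W); every one is W ⇒ L
n=4: can move to 3, which is L ⇒ W
n=5: can move to 3, which is L ⇒ W
n=6: moves to 5(W), 4(W), 2(W); every one is W ⇒ L
n=7: can move to 6, which is L ⇒ W
n=8: can move to 6, which is L ⇒ W
n=9: moves to 8(W), 7(W), 5(W); every one is W ⇒ L
n=10: can move to 9, which is L ⇒ W
n=11: can move to 9, which is L ⇒ W
n=12: moves to 11(W), 10(W), 8(W); every one is W ⇒ L
n=13: can move to 12, which is L ⇒ W
n=14: can move to 12, which is L ⇒ W
n=15: moves to 14(W), 13(W), 11(W); every one is W ⇒ L
L entries with 0 ≤ n ≤ 15: n = 0, 3, 6, 9, 12, 15; that makes 6.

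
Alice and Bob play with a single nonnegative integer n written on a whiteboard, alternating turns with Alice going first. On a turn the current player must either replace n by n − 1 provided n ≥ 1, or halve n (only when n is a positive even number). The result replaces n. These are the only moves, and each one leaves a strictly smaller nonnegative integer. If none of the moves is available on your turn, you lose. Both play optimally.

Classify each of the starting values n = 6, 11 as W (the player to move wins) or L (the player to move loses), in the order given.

Label each position W (a win for the player to move) or L (a loss). A position with no legal move is L; any other position is W exactly when some move reaches an L, and L when every move reaches a W.
n=0: no move → L
n=1: reaches L-position 0 → W
n=2: only reaches 1(W), which is W → L
n=3: reaches L-position 2 → W
n=4: reaches L-position 2 → W
n=5: only reaches 4(W), which is W → L
n=6: reaches L-position 5 → W
n=7: only reaches 6(W), which is W → L
n=8: reaches L-position 7 → W
n=9: only reaches 8(W), which is W → L
n=10: reaches L-position 5 → W
n=11: only reaches 10(W), which is W → L

6: W, 11: L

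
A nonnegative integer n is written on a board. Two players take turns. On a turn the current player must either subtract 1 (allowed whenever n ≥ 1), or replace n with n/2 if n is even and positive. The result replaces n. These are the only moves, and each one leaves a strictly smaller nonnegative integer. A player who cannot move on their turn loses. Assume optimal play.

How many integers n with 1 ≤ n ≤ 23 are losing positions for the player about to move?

Use the standard recursion: the mover loses at a terminal position; elsewhere, the mover wins exactly when some move hands the opponent an L position.
n=0: no move → L
n=1: reaches L-position 0 → W
n=2: only reaches 1(W), which is W → L
n=3: reaches L-position 2 → W
n=4: reaches L-position 2 → W
n=5: only reaches 4(W), which is W → L
n=6: reaches L-position 5 → W
n=7: only reaches 6(W), which is W → L
n=8: reaches L-position 7 → W
n=9: only reaches 8(W), which is W → L
n=10: reaches L-position 5 → W
n=11: only reaches 10(W), which is W → L
n=12: reaches L-position 11 → W
n=13: only reaches 12(W), which is W → L
n=14: reaches L-position 7 → W
n=15: only reaches 14(W), which is W → L
n=16: reaches L-position 15 → W
n=17: only reaches 16(W), which is W → L
n=18: reaches L-position 9 → W
n=19: only reaches 18(W), which is W → L
n=20: reaches L-position 19 → W
n=21: only reaches 20(W), which is W → L
n=22: reaches L-position 11 → W
n=23: only reaches 22(W), which is W → L
L entries with 1 ≤ n ≤ 23 (n=0 is outside the asked range and is not counted): n = 2, 5, 7, 9, 11, 13, 15, 17, 19, 21, 23; that makes 11.

11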